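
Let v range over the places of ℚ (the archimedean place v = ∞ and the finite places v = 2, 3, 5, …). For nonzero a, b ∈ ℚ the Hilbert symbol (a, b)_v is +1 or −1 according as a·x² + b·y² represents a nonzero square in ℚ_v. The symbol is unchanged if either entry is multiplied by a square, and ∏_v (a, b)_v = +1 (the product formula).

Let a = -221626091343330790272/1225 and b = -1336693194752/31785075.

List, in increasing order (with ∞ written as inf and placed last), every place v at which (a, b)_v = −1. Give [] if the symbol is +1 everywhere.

[2, 13, 17, 19, 29, inf]

(a, b) ≡ (-16804398, -2346) mod (ℚ^×)²; places V = {2, 3, 5, 7, 13, 17, 19, 23, 29, 31, 43, ∞}.
(a,b)_29: α=1, u≡20; β=0, v≡21 (mod 29); (20|29)=+1, (21|29)=-1; sign (−1)^0·+1^0·-1^1 = -1.
(a,b)_∞: sgn(-16804398)=−, sgn(-2346)=−, so -1.
(a,b)_23: α=3, u≡14; β=1, v≡13 (mod 23); (14|23)=-1, (13|23)=+1; sign (−1)^1·-1^1·+1^3 = +1.
(a,b)_3: α=7, u≡2; β=-3, v≡1 (mod 3); (2|3)=-1, (1|3)=+1; sign (−1)^1·-1^-3·+1^7 = +1.
(a,b)_5: α=-2, u≡2; β=-2, v≡1 (mod 5); (2|5)=-1, (1|5)=+1; sign (−1)^0·-1^-2·+1^-2 = +1.
(a,b)_43: α=2, u≡22; β=0, v≡5 (mod 43); (22|43)=-1, (5|43)=-1; sign (−1)^0·-1^0·-1^2 = +1.
(a,b)_19: α=1, u≡18; β=2, v≡12 (mod 19); (18|19)=-1, (12|19)=-1; sign (−1)^0·-1^2·-1^1 = -1.
(a,b)_31: α=0, u≡4; β=-2, v≡9 (mod 31); (4|31)=+1, (9|31)=+1; sign (−1)^0·+1^-2·+1^0 = +1.
(a,b)_2: α=7, β=15; u≡1, v≡3 (mod 8); ε(u)ε(v)=0·1, αω(v)=7·1, βω(u)=15·0; sum ≡ 1  ⇒  -1.
(a,b)_13: α=1, u≡4; β=0, v≡2 (mod 13); (4|13)=+1, (2|13)=-1; sign (−1)^0·+1^0·-1^1 = -1.
(a,b)_17: α=3, u≡3; β=3, v≡1 (mod 17); (3|17)=-1, (1|17)=+1; sign (−1)^0·-1^3·+1^3 = -1.
(a,b)_7: α=-2, u≡3; β=-2, v≡6 (mod 7); (3|7)=-1, (6|7)=-1; sign (−1)^0·-1^-2·-1^-2 = +1.
(-16804398, -2346 / ℚ) ramifies at {2, 13, 17, 19, 29, ∞}: a division algebra.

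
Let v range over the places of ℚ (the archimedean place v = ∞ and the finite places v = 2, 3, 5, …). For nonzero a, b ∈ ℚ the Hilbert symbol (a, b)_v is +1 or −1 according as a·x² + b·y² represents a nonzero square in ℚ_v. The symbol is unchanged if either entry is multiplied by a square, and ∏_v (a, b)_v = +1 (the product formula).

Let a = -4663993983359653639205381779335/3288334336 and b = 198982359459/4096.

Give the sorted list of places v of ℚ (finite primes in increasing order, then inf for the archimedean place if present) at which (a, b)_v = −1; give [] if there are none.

[23, 29]

Mod squares: a ≡ -697015, b ≡ 14535931. Check v ∈ {∞, 2, 3, 5, 7, 11, 13, 19, 23, 29, 31, 37}.
v=5: a=5^1·(≡3), b=5^0·(≡4) mod 5; (3|5)=-1, (4|5)=+1; (−1)^{1·0·2}·(-1)^0·(+1)^1 = +1.
v=29: a=29^3·(≡4), b=29^1·(≡17) mod 29; (4|29)=+1, (17|29)=-1; (−1)^{3·1·14}·(+1)^1·(-1)^3 = -1.
v=2: v_2(a)=-26, v_2(b)=-12; units ≡ 1, 3 (mod 8); ε·ε+αω+βω = 0·1+-26·1+-12·0 ≡ 0  ⇒  (a,b)_2 = +1.
v=37: a=37^2·(≡36), b=37^1·(≡30) mod 37; (36|37)=+1, (30|37)=+1; (−1)^{2·1·18}·(+1)^1·(+1)^2 = +1.
v=19: a=19^3·(≡16), b=19^1·(≡8) mod 19; (16|19)=+1, (8|19)=-1; (−1)^{3·1·9}·(+1)^1·(-1)^3 = +1.
v=31: a=31^2·(≡8), b=31^1·(≡24) mod 31; (8|31)=+1, (24|31)=-1; (−1)^{2·1·15}·(+1)^1·(-1)^2 = +1.
v=11: a=11^1·(≡10), b=11^0·(≡1) mod 11; (10|11)=-1, (1|11)=+1; (−1)^{1·0·5}·(-1)^0·(+1)^1 = +1.
v=23: a=23^3·(≡9), b=23^1·(≡6) mod 23; (9|23)=+1, (6|23)=+1; (−1)^{3·1·11}·(+1)^1·(+1)^3 = -1.
v=7: a=7^-2·(≡3), b=7^0·(≡2) mod 7; (3|7)=-1, (2|7)=+1; (−1)^{-2·0·3}·(-1)^0·(+1)^-2 = +1.
v=13: a=13^6·(≡7), b=13^2·(≡8) mod 13; (7|13)=-1, (8|13)=-1; (−1)^{6·2·6}·(-1)^2·(-1)^6 = +1.
v=3: a=3^8·(≡2), b=3^4·(≡1) mod 3; (2|3)=-1, (1|3)=+1; (−1)^{8·4·1}·(-1)^4·(+1)^8 = +1.
v=∞: -697015 < 0 and 14535931 > 0  ⇒  (a,b)_∞ = +1.
(-697015, 14535931 / ℚ) ramifies at {23, 29}: a division algebra.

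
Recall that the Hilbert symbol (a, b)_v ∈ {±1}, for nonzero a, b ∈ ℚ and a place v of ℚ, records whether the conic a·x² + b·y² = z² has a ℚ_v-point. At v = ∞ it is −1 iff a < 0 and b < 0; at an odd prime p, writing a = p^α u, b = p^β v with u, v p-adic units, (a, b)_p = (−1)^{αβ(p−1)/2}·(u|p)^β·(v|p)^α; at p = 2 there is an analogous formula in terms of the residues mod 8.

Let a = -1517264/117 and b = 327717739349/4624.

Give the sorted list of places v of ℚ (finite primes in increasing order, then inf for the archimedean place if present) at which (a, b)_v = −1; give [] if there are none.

[7, 13, 19, 31]

Mod squares: a ≡ -1232777, b ≡ 94829. Check v ∈ {∞, 2, 3, 7, 11, 13, 17, 19, 23, 31}.
v=11: a=11^0·(≡3), b=11^2·(≡3) mod 11; (3|11)=+1, (3|11)=+1; (−1)^{0·2·5}·(+1)^2·(+1)^0 = +1.
v=31: a=31^1·(≡17), b=31^1·(≡29) mod 31; (17|31)=-1, (29|31)=-1; (−1)^{1·1·15}·(-1)^1·(-1)^1 = -1.
v=23: a=23^1·(≡21), b=23^1·(≡4) mod 23; (21|23)=-1, (4|23)=+1; (−1)^{1·1·11}·(-1)^1·(+1)^1 = +1.
v=3: a=3^-2·(≡1), b=3^0·(≡2) mod 3; (1|3)=+1, (2|3)=-1; (−1)^{-2·0·1}·(+1)^0·(-1)^-2 = +1.
v=2: v_2(a)=4, v_2(b)=-4; units ≡ 7, 5 (mod 8); ε·ε+αω+βω = 1·0+4·1+-4·0 ≡ 0  ⇒  (a,b)_2 = +1.
v=7: a=7^1·(≡2), b=7^1·(≡1) mod 7; (2|7)=+1, (1|7)=+1; (−1)^{1·1·3}·(+1)^1·(+1)^1 = -1.
v=13: a=13^-1·(≡2), b=13^4·(≡6) mod 13; (2|13)=-1, (6|13)=-1; (−1)^{-1·4·6}·(-1)^4·(-1)^-1 = -1.
v=∞: -1232777 < 0 and 94829 > 0  ⇒  (a,b)_∞ = +1.
v=17: a=17^0·(≡7), b=17^-2·(≡11) mod 17; (7|17)=-1, (11|17)=-1; (−1)^{0·-2·8}·(-1)^-2·(-1)^0 = +1.
v=19: a=19^1·(≡13), b=19^1·(≡14) mod 19; (13|19)=-1, (14|19)=-1; (−1)^{1·1·9}·(-1)^1·(-1)^1 = -1.
Ram(-1232777, 94829) = {7, 13, 19, 31}; no ℚ_7-point on the conic.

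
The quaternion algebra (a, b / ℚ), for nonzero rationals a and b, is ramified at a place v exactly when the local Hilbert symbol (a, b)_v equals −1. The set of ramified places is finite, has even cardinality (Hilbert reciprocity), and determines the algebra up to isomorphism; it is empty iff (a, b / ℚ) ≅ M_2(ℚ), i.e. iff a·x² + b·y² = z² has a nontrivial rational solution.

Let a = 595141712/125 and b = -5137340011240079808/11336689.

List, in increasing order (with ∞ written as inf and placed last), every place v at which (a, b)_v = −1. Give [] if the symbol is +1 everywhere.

(a, b) ≡ (515185, -23) mod (ℚ^×)²; places V = {2, 3, 5, 7, 11, 13, 17, 19, 23, 29, 37, ∞}.
(a,b)_19: α=3, u≡3; β=6, v≡13 (mod 19); (3|19)=-1, (13|19)=-1; sign (−1)^0·-1^6·-1^3 = -1.
(a,b)_13: α=0, u≡6; β=-2, v≡4 (mod 13); (6|13)=-1, (4|13)=+1; sign (−1)^0·-1^-2·+1^0 = +1.
(a,b)_2: α=4, β=6; u≡1, v≡1 (mod 8); ε(u)ε(v)=0·0, αω(v)=4·0, βω(u)=6·0; sum ≡ 0  ⇒  +1.
(a,b)_29: α=1, u≡18; β=2, v≡20 (mod 29); (18|29)=-1, (20|29)=+1; sign (−1)^0·-1^2·+1^1 = +1.
(a,b)_3: α=0, u≡1; β=6, v≡1 (mod 3); (1|3)=+1, (1|3)=+1; sign (−1)^0·+1^6·+1^0 = +1.
(a,b)_5: α=-3, u≡2; β=0, v≡3 (mod 5); (2|5)=-1, (3|5)=-1; sign (−1)^0·-1^0·-1^-3 = -1.
(a,b)_23: α=0, u≡6; β=1, v≡5 (mod 23); (6|23)=+1, (5|23)=-1; sign (−1)^0·+1^1·-1^0 = +1.
(a,b)_7: α=0, u≡3; β=-2, v≡6 (mod 7); (3|7)=-1, (6|7)=-1; sign (−1)^0·-1^-2·-1^0 = +1.
(a,b)_17: α=1, u≡11; β=0, v≡12 (mod 17); (11|17)=-1, (12|17)=-1; sign (−1)^0·-1^0·-1^1 = -1.
(a,b)_∞: sgn(515185)=+, sgn(-23)=−, so +1.
(a,b)_37: α=0, u≡3; β=-2, v≡20 (mod 37); (3|37)=+1, (20|37)=-1; sign (−1)^0·+1^-2·-1^0 = +1.
(a,b)_11: α=1, u≡7; β=2, v≡2 (mod 11); (7|11)=-1, (2|11)=-1; sign (−1)^0·-1^2·-1^1 = -1.
Ram(515185, -23) = {5, 11, 17, 19}; no ℚ_5-point on the conic.

[5, 11, 17, 19]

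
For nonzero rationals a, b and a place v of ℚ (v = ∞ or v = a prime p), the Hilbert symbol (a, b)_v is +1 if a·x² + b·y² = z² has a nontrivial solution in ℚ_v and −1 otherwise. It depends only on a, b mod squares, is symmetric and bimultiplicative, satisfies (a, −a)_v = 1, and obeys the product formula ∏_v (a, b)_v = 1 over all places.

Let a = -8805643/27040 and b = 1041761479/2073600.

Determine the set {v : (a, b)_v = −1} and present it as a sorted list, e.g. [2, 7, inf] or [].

Mod squares: a ≡ -1870, b ≡ 31. Check v ∈ {∞, 2, 3, 5, 7, 11, 13, 17, 31}.
v=5: a=5^-1·(≡4), b=5^-2·(≡1) mod 5; (4|5)=+1, (1|5)=+1; (−1)^{-1·-2·2}·(+1)^-2·(+1)^-1 = +1.
v=11: a=11^1·(≡6), b=11^2·(≡9) mod 11; (6|11)=-1, (9|11)=+1; (−1)^{1·2·5}·(-1)^2·(+1)^1 = +1.
v=∞: -1870 < 0 and 31 > 0  ⇒  (a,b)_∞ = +1.
v=7: a=7^2·(≡3), b=7^0·(≡6) mod 7; (3|7)=-1, (6|7)=-1; (−1)^{2·0·3}·(-1)^0·(-1)^2 = +1.
v=3: a=3^0·(≡2), b=3^-4·(≡1) mod 3; (2|3)=-1, (1|3)=+1; (−1)^{0·-4·1}·(-1)^-4·(+1)^0 = +1.
v=2: v_2(a)=-5, v_2(b)=-10; units ≡ 1, 7 (mod 8); ε·ε+αω+βω = 0·1+-5·0+-10·0 ≡ 0  ⇒  (a,b)_2 = +1.
v=17: a=17^1·(≡13), b=17^2·(≡6) mod 17; (13|17)=+1, (6|17)=-1; (−1)^{1·2·8}·(+1)^2·(-1)^1 = -1.
v=31: a=31^2·(≡21), b=31^3·(≡28) mod 31; (21|31)=-1, (28|31)=+1; (−1)^{2·3·15}·(-1)^3·(+1)^2 = -1.
v=13: a=13^-2·(≡6), b=13^0·(≡2) mod 13; (6|13)=-1, (2|13)=-1; (−1)^{-2·0·6}·(-1)^0·(-1)^-2 = +1.
|Ram(-1870, 31)| = 2, even; anisotropic at {17, 31}.

[17, 31]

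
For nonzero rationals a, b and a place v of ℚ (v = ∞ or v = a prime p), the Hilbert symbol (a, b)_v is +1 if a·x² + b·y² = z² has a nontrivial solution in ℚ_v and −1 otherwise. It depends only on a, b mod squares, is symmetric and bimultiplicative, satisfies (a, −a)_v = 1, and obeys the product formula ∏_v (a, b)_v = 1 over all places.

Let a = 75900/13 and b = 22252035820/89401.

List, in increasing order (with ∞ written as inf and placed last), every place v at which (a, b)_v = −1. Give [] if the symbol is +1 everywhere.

[2, 5]

(a, b) ≡ (9867, 2755) mod (ℚ^×)²; places V = {2, 3, 5, 7, 11, 13, 19, 23, 29, ∞}.
(a,b)_5: α=2, u≡2; β=1, v≡4 (mod 5); (2|5)=-1, (4|5)=+1; sign (−1)^0·-1^1·+1^2 = -1.
(a,b)_19: α=0, u≡4; β=1, v≡14 (mod 19); (4|19)=+1, (14|19)=-1; sign (−1)^0·+1^1·-1^0 = +1.
(a,b)_2: α=2, β=2; u≡3, v≡3 (mod 8); ε(u)ε(v)=1·1, αω(v)=2·1, βω(u)=2·1; sum ≡ 1  ⇒  -1.
(a,b)_29: α=0, u≡5; β=3, v≡3 (mod 29); (5|29)=+1, (3|29)=-1; sign (−1)^0·+1^3·-1^0 = +1.
(a,b)_11: α=1, u≡7; β=0, v≡9 (mod 11); (7|11)=-1, (9|11)=+1; sign (−1)^0·-1^0·+1^1 = +1.
(a,b)_13: α=-1, u≡6; β=-2, v≡3 (mod 13); (6|13)=-1, (3|13)=+1; sign (−1)^0·-1^-2·+1^-1 = +1.
(a,b)_23: α=1, u≡15; β=-2, v≡18 (mod 23); (15|23)=-1, (18|23)=+1; sign (−1)^0·-1^-2·+1^1 = +1.
(a,b)_∞: sgn(9867)=+, sgn(2755)=+, so +1.
(a,b)_3: α=1, u≡1; β=0, v≡1 (mod 3); (1|3)=+1, (1|3)=+1; sign (−1)^0·+1^0·+1^1 = +1.
(a,b)_7: α=0, u≡1; β=4, v≡4 (mod 7); (1|7)=+1, (4|7)=+1; sign (−1)^0·+1^4·+1^0 = +1.
(9867, 2755 / ℚ) ramifies at {2, 5}: a division algebra.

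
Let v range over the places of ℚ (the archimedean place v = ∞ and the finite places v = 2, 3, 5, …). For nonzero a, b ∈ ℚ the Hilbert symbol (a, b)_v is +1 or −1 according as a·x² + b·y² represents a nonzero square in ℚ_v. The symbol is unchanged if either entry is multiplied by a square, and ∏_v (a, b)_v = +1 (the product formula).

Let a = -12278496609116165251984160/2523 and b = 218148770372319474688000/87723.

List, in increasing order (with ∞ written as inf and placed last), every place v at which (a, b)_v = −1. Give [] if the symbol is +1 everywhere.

[3, 5, 7, 13, 37, 43]

(a, b) ≡ (-178080630, 390) mod (ℚ^×)²; places V = {2, 3, 5, 7, 11, 13, 19, 23, 29, 37, 41, 43, ∞}.
(a,b)_13: α=3, u≡6; β=1, v≡4 (mod 13); (6|13)=-1, (4|13)=+1; sign (−1)^0·-1^1·+1^3 = -1.
(a,b)_23: α=0, u≡11; β=2, v≡10 (mod 23); (11|23)=-1, (10|23)=-1; sign (−1)^0·-1^2·-1^0 = +1.
(a,b)_2: α=5, β=13; u≡5, v≡3 (mod 8); ε(u)ε(v)=0·1, αω(v)=5·1, βω(u)=13·1; sum ≡ 0  ⇒  +1.
(a,b)_5: α=1, u≡1; β=3, v≡3 (mod 5); (1|5)=+1, (3|5)=-1; sign (−1)^0·+1^3·-1^1 = -1.
(a,b)_11: α=4, u≡5; β=2, v≡9 (mod 11); (5|11)=+1, (9|11)=+1; sign (−1)^0·+1^2·+1^4 = +1.
(a,b)_37: α=1, u≡4; β=0, v≡2 (mod 37); (4|37)=+1, (2|37)=-1; sign (−1)^0·+1^0·-1^1 = -1.
(a,b)_29: α=-2, u≡15; β=0, v≡22 (mod 29); (15|29)=-1, (22|29)=+1; sign (−1)^0·-1^0·+1^-2 = +1.
(a,b)_∞: sgn(-178080630)=−, sgn(390)=+, so +1.
(a,b)_41: α=5, u≡15; β=4, v≡9 (mod 41); (15|41)=-1, (9|41)=+1; sign (−1)^0·-1^4·+1^5 = +1.
(a,b)_3: α=-1, u≡1; β=-5, v≡1 (mod 3); (1|3)=+1, (1|3)=+1; sign (−1)^1·+1^-5·+1^-1 = -1.
(a,b)_19: α=0, u≡11; β=-2, v≡10 (mod 19); (11|19)=+1, (10|19)=-1; sign (−1)^0·+1^-2·-1^0 = +1.
(a,b)_7: α=1, u≡5; β=2, v≡5 (mod 7); (5|7)=-1, (5|7)=-1; sign (−1)^0·-1^2·-1^1 = -1.
(a,b)_43: α=3, u≡25; β=2, v≡12 (mod 43); (25|43)=+1, (12|43)=-1; sign (−1)^0·+1^2·-1^3 = -1.
(-178080630, 390 / ℚ) ramifies at {3, 5, 7, 13, 37, 43}: a division algebra.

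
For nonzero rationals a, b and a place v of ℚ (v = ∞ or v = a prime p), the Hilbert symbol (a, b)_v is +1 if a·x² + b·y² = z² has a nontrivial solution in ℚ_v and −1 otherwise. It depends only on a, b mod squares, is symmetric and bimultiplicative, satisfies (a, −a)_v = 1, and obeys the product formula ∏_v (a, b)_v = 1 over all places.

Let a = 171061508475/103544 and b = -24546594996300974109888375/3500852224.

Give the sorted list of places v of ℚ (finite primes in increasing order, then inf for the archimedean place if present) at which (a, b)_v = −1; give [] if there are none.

[7, 11]

(a, b) ≡ (714, -15015) mod (ℚ^×)²; places V = {2, 3, 5, 7, 11, 13, 17, 43, ∞}.
(a,b)_5: α=2, u≡1; β=3, v≡2 (mod 5); (1|5)=+1, (2|5)=-1; sign (−1)^0·+1^3·-1^2 = +1.
(a,b)_17: α=1, u≡1; β=2, v≡9 (mod 17); (1|17)=+1, (9|17)=+1; sign (−1)^0·+1^2·+1^1 = +1.
(a,b)_43: α=-2, u≡42; β=-4, v≡35 (mod 43); (42|43)=-1, (35|43)=+1; sign (−1)^0·-1^-4·+1^-2 = +1.
(a,b)_7: α=-1, u≡4; β=1, v≡4 (mod 7); (4|7)=+1, (4|7)=+1; sign (−1)^1·+1^1·+1^-1 = -1.
(a,b)_3: α=9, u≡1; β=19, v≡2 (mod 3); (1|3)=+1, (2|3)=-1; sign (−1)^1·+1^19·-1^9 = +1.
(a,b)_11: α=2, u≡2; β=3, v≡2 (mod 11); (2|11)=-1, (2|11)=-1; sign (−1)^0·-1^3·-1^2 = -1.
(a,b)_∞: sgn(714)=+, sgn(-15015)=−, so +1.
(a,b)_13: α=2, u≡3; β=7, v≡11 (mod 13); (3|13)=+1, (11|13)=-1; sign (−1)^0·+1^7·-1^2 = +1.
(a,b)_2: α=-3, β=-10; u≡5, v≡1 (mod 8); ε(u)ε(v)=0·0, αω(v)=-3·0, βω(u)=-10·1; sum ≡ 0  ⇒  +1.
(714, -15015 / ℚ) ramifies at {7, 11}: a division algebra.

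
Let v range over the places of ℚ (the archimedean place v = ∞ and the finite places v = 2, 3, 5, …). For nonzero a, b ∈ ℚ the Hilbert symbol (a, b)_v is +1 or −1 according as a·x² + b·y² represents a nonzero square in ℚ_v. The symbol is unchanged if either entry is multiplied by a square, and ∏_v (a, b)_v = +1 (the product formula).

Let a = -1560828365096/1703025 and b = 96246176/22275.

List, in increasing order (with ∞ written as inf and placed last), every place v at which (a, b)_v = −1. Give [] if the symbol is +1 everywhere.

(a, b) ≡ (-26, 286) mod (ℚ^×)²; places V = {2, 3, 5, 7, 11, 13, 29, 37, 43, ∞}.
(a,b)_13: α=1, u≡5; β=3, v≡4 (mod 13); (5|13)=-1, (4|13)=+1; sign (−1)^0·-1^3·+1^1 = -1.
(a,b)_43: α=2, u≡23; β=0, v≡7 (mod 43); (23|43)=+1, (7|43)=-1; sign (−1)^0·+1^0·-1^2 = +1.
(a,b)_37: α=2, u≡36; β=2, v≡4 (mod 37); (36|37)=+1, (4|37)=+1; sign (−1)^0·+1^2·+1^2 = +1.
(a,b)_7: α=2, u≡4; β=0, v≡5 (mod 7); (4|7)=+1, (5|7)=-1; sign (−1)^0·+1^0·-1^2 = +1.
(a,b)_5: α=-2, u≡4; β=-2, v≡1 (mod 5); (4|5)=+1, (1|5)=+1; sign (−1)^0·+1^-2·+1^-2 = +1.
(a,b)_2: α=3, β=5; u≡3, v≡7 (mod 8); ε(u)ε(v)=1·1, αω(v)=3·0, βω(u)=5·1; sum ≡ 0  ⇒  +1.
(a,b)_11: α=2, u≡8; β=-1, v≡4 (mod 11); (8|11)=-1, (4|11)=+1; sign (−1)^0·-1^-1·+1^2 = -1.
(a,b)_∞: sgn(-26)=−, sgn(286)=+, so +1.
(a,b)_29: α=-2, u≡17; β=0, v≡16 (mod 29); (17|29)=-1, (16|29)=+1; sign (−1)^0·-1^0·+1^-2 = +1.
(a,b)_3: α=-4, u≡1; β=-4, v≡1 (mod 3); (1|3)=+1, (1|3)=+1; sign (−1)^0·+1^-4·+1^-4 = +1.
Ram(-26, 286) = {11, 13}; no ℚ_11-point on the conic.

[11, 13]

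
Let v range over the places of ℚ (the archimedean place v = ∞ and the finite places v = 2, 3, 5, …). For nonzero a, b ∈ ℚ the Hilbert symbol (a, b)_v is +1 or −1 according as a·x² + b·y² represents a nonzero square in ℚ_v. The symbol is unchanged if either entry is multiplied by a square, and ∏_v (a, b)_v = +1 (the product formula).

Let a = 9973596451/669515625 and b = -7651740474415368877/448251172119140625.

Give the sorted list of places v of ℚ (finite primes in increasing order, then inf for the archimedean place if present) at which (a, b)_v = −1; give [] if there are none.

Mod squares: a ≡ 91, b ≡ -13. Check v ∈ {∞, 2, 3, 5, 7, 13, 19, 23, 29}.
v=2: v_2(a)=0, v_2(b)=0; units ≡ 3, 3 (mod 8); ε·ε+αω+βω = 1·1+0·1+0·1 ≡ 1  ⇒  (a,b)_2 = -1.
v=5: a=5^-6·(≡4), b=5^-12·(≡3) mod 5; (4|5)=+1, (3|5)=-1; (−1)^{-6·-12·2}·(+1)^-12·(-1)^-6 = +1.
v=19: a=19^4·(≡2), b=19^8·(≡7) mod 19; (2|19)=-1, (7|19)=+1; (−1)^{4·8·9}·(-1)^8·(+1)^4 = +1.
v=29: a=29^2·(≡28), b=29^4·(≡20) mod 29; (28|29)=+1, (20|29)=+1; (−1)^{2·4·14}·(+1)^4·(+1)^2 = +1.
v=13: a=13^1·(≡5), b=13^1·(≡1) mod 13; (5|13)=-1, (1|13)=+1; (−1)^{1·1·6}·(-1)^1·(+1)^1 = -1.
v=7: a=7^1·(≡6), b=7^2·(≡1) mod 7; (6|7)=-1, (1|7)=+1; (−1)^{1·2·3}·(-1)^2·(+1)^1 = +1.
v=23: a=23^-2·(≡19), b=23^-4·(≡20) mod 23; (19|23)=-1, (20|23)=-1; (−1)^{-2·-4·11}·(-1)^-4·(-1)^-2 = +1.
v=3: a=3^-4·(≡1), b=3^-8·(≡2) mod 3; (1|3)=+1, (2|3)=-1; (−1)^{-4·-8·1}·(+1)^-8·(-1)^-4 = +1.
v=∞: 91 > 0 and -13 < 0  ⇒  (a,b)_∞ = +1.
Ram(91, -13) = {2, 13}; no ℚ_2-point on the conic.

[2, 13]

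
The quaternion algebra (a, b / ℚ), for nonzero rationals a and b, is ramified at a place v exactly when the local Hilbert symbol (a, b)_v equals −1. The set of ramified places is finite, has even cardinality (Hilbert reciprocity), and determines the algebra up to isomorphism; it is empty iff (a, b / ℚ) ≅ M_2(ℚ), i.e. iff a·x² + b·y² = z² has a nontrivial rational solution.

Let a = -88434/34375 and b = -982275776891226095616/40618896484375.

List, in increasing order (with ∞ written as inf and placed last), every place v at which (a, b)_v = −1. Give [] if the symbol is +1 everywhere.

(a, b) ≡ (-1870, -2805) mod (ℚ^×)²; places V = {2, 3, 5, 11, 13, 17, ∞}.
(a,b)_3: α=2, u≡2; β=7, v≡1 (mod 3); (2|3)=-1, (1|3)=+1; sign (−1)^0·-1^7·+1^2 = -1.
(a,b)_2: α=1, β=16; u≡1, v≡3 (mod 8); ε(u)ε(v)=0·1, αω(v)=1·1, βω(u)=16·0; sum ≡ 1  ⇒  -1.
(a,b)_5: α=-5, u≡1; β=-15, v≡4 (mod 5); (1|5)=+1, (4|5)=+1; sign (−1)^0·+1^-15·+1^-5 = +1.
(a,b)_13: α=0, u≡6; β=6, v≡1 (mod 13); (6|13)=-1, (1|13)=+1; sign (−1)^0·-1^6·+1^0 = +1.
(a,b)_11: α=-1, u≡6; β=-3, v≡3 (mod 11); (6|11)=-1, (3|11)=+1; sign (−1)^1·-1^-3·+1^-1 = +1.
(a,b)_17: α=3, u≡16; β=5, v≡11 (mod 17); (16|17)=+1, (11|17)=-1; sign (−1)^0·+1^5·-1^3 = -1.
(a,b)_∞: sgn(-1870)=−, sgn(-2805)=−, so -1.
(-1870, -2805 / ℚ) ramifies at {2, 3, 17, ∞}: a division algebra.

[2, 3, 17, inf]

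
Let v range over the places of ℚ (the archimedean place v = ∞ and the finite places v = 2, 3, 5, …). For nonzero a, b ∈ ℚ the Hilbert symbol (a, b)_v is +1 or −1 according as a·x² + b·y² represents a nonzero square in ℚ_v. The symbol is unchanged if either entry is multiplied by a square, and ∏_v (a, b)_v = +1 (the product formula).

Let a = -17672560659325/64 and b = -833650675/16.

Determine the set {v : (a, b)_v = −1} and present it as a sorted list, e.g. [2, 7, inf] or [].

Mod squares: a ≡ -13, b ≡ -275587. Check v ∈ {∞, 2, 5, 11, 13, 17, 29, 43}.
v=∞: -13 < 0 and -275587 < 0  ⇒  (a,b)_∞ = -1.
v=13: a=13^1·(≡1), b=13^1·(≡12) mod 13; (1|13)=+1, (12|13)=+1; (−1)^{1·1·6}·(+1)^1·(+1)^1 = +1.
v=5: a=5^2·(≡3), b=5^2·(≡3) mod 5; (3|5)=-1, (3|5)=-1; (−1)^{2·2·2}·(-1)^2·(-1)^2 = +1.
v=43: a=43^2·(≡39), b=43^1·(≡25) mod 43; (39|43)=-1, (25|43)=+1; (−1)^{2·1·21}·(-1)^1·(+1)^2 = -1.
v=29: a=29^2·(≡23), b=29^1·(≡25) mod 29; (23|29)=+1, (25|29)=+1; (−1)^{2·1·14}·(+1)^1·(+1)^2 = +1.
v=2: v_2(a)=-6, v_2(b)=-4; units ≡ 3, 5 (mod 8); ε·ε+αω+βω = 1·0+-6·1+-4·1 ≡ 0  ⇒  (a,b)_2 = +1.
v=17: a=17^2·(≡2), b=17^1·(≡7) mod 17; (2|17)=+1, (7|17)=-1; (−1)^{2·1·8}·(+1)^1·(-1)^2 = +1.
v=11: a=11^2·(≡1), b=11^2·(≡2) mod 11; (1|11)=+1, (2|11)=-1; (−1)^{2·2·5}·(+1)^2·(-1)^2 = +1.
Ram(-13, -275587) = {43, ∞}; no ℚ_43-point on the conic.

[43, inf]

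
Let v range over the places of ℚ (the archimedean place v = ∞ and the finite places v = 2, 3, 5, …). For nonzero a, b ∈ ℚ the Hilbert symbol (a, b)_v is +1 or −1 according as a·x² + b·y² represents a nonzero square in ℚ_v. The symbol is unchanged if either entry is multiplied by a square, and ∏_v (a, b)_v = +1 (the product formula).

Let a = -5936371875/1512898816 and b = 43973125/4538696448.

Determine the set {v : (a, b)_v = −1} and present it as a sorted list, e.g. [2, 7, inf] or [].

Mod squares: a ≡ -1995, b ≡ 399. Check v ∈ {∞, 2, 3, 5, 7, 11, 13, 17, 19, 23}.
v=3: a=3^3·(≡1), b=3^-1·(≡1) mod 3; (1|3)=+1, (1|3)=+1; (−1)^{3·-1·1}·(+1)^-1·(+1)^3 = -1.
v=13: a=13^-2·(≡2), b=13^-2·(≡12) mod 13; (2|13)=-1, (12|13)=+1; (−1)^{-2·-2·6}·(-1)^-2·(+1)^-2 = +1.
v=7: a=7^1·(≡2), b=7^1·(≡2) mod 7; (2|7)=+1, (2|7)=+1; (−1)^{1·1·3}·(+1)^1·(+1)^1 = -1.
v=5: a=5^5·(≡1), b=5^4·(≡4) mod 5; (1|5)=+1, (4|5)=+1; (−1)^{5·4·2}·(+1)^4·(+1)^5 = +1.
v=17: a=17^-2·(≡5), b=17^-2·(≡13) mod 17; (5|17)=-1, (13|17)=+1; (−1)^{-2·-2·8}·(-1)^-2·(+1)^-2 = +1.
v=∞: -1995 < 0 and 399 > 0  ⇒  (a,b)_∞ = +1.
v=2: v_2(a)=-8, v_2(b)=-8; units ≡ 5, 7 (mod 8); ε·ε+αω+βω = 0·1+-8·0+-8·1 ≡ 0  ⇒  (a,b)_2 = +1.
v=23: a=23^2·(≡1), b=23^2·(≡18) mod 23; (1|23)=+1, (18|23)=+1; (−1)^{2·2·11}·(+1)^2·(+1)^2 = +1.
v=11: a=11^-2·(≡2), b=11^-2·(≡1) mod 11; (2|11)=-1, (1|11)=+1; (−1)^{-2·-2·5}·(-1)^-2·(+1)^-2 = +1.
v=19: a=19^1·(≡16), b=19^1·(≡10) mod 19; (16|19)=+1, (10|19)=-1; (−1)^{1·1·9}·(+1)^1·(-1)^1 = +1.
Ram(-1995, 399) = {3, 7}; no ℚ_3-point on the conic.

[3, 7]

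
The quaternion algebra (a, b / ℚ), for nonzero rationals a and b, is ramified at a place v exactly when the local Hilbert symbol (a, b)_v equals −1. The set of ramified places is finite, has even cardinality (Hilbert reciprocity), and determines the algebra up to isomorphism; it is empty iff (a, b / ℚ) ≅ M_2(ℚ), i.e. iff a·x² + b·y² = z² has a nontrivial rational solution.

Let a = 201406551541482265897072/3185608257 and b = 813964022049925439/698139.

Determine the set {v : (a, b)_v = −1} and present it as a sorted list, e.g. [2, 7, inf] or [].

[3, 23, 29, 31]

Mod squares: a ≡ 1176791, b ≡ 254541. Check v ∈ {∞, 2, 3, 7, 11, 13, 17, 19, 23, 29, 31, 43}.
v=11: a=11^3·(≡7), b=11^2·(≡1) mod 11; (7|11)=-1, (1|11)=+1; (−1)^{3·2·5}·(-1)^2·(+1)^3 = +1.
v=17: a=17^-1·(≡8), b=17^-1·(≡8) mod 17; (8|17)=+1, (8|17)=+1; (−1)^{-1·-1·8}·(+1)^-1·(+1)^-1 = +1.
v=31: a=31^1·(≡13), b=31^1·(≡27) mod 31; (13|31)=-1, (27|31)=-1; (−1)^{1·1·15}·(-1)^1·(-1)^1 = -1.
v=23: a=23^4·(≡14), b=23^1·(≡13) mod 23; (14|23)=-1, (13|23)=+1; (−1)^{4·1·11}·(-1)^1·(+1)^4 = -1.
v=3: a=3^-8·(≡2), b=3^-5·(≡1) mod 3; (2|3)=-1, (1|3)=+1; (−1)^{-8·-5·1}·(-1)^-5·(+1)^-8 = -1.
v=13: a=13^-4·(≡5), b=13^-2·(≡3) mod 13; (5|13)=-1, (3|13)=+1; (−1)^{-4·-2·6}·(-1)^-2·(+1)^-4 = +1.
v=7: a=7^3·(≡4), b=7^5·(≡6) mod 7; (4|7)=+1, (6|7)=-1; (−1)^{3·5·3}·(+1)^5·(-1)^3 = +1.
v=19: a=19^4·(≡5), b=19^2·(≡5) mod 19; (5|19)=+1, (5|19)=+1; (−1)^{4·2·9}·(+1)^2·(+1)^4 = +1.
v=29: a=29^3·(≡27), b=29^2·(≡19) mod 29; (27|29)=-1, (19|29)=-1; (−1)^{3·2·14}·(-1)^2·(-1)^3 = -1.
v=2: v_2(a)=4, v_2(b)=0; units ≡ 7, 5 (mod 8); ε·ε+αω+βω = 1·0+4·1+0·0 ≡ 0  ⇒  (a,b)_2 = +1.
v=∞: 1176791 > 0 and 254541 > 0  ⇒  (a,b)_∞ = +1.
v=43: a=43^0·(≡41), b=43^2·(≡38) mod 43; (41|43)=+1, (38|43)=+1; (−1)^{0·2·21}·(+1)^2·(+1)^0 = +1.
|Ram(1176791, 254541)| = 4, even; anisotropic at {3, 23, 29, 31}.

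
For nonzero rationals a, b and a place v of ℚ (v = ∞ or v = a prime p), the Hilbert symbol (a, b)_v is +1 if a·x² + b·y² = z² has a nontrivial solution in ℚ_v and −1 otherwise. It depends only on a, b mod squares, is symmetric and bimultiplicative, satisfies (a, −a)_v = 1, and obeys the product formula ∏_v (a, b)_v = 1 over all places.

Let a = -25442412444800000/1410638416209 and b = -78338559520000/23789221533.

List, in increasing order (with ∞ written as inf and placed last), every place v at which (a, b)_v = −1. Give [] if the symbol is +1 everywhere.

(a, b) ≡ (-5, -1001) mod (ℚ^×)²; places V = {2, 3, 5, 7, 11, 13, 17, 19, 31, 43, ∞}.
(a,b)_19: α=6, u≡18; β=4, v≡6 (mod 19); (18|19)=-1, (6|19)=+1; sign (−1)^0·-1^4·+1^6 = +1.
(a,b)_3: α=-8, u≡1; β=-8, v≡1 (mod 3); (1|3)=+1, (1|3)=+1; sign (−1)^0·+1^-8·+1^-8 = +1.
(a,b)_2: α=10, β=8; u≡3, v≡7 (mod 8); ε(u)ε(v)=1·1, αω(v)=10·0, βω(u)=8·1; sum ≡ 1  ⇒  -1.
(a,b)_7: α=0, u≡1; β=-3, v≡2 (mod 7); (1|7)=+1, (2|7)=+1; sign (−1)^0·+1^-3·+1^0 = +1.
(a,b)_∞: sgn(-5)=−, sgn(-1001)=−, so -1.
(a,b)_5: α=5, u≡1; β=4, v≡1 (mod 5); (1|5)=+1, (1|5)=+1; sign (−1)^0·+1^4·+1^5 = +1.
(a,b)_13: α=2, u≡7; β=1, v≡9 (mod 13); (7|13)=-1, (9|13)=+1; sign (−1)^0·-1^1·+1^2 = -1.
(a,b)_17: α=0, u≡12; β=2, v≡15 (mod 17); (12|17)=-1, (15|17)=+1; sign (−1)^0·-1^2·+1^0 = +1.
(a,b)_31: α=-2, u≡29; β=-2, v≡27 (mod 31); (29|31)=-1, (27|31)=-1; sign (−1)^0·-1^-2·-1^-2 = +1.
(a,b)_43: α=-2, u≡17; β=0, v≡23 (mod 43); (17|43)=+1, (23|43)=+1; sign (−1)^0·+1^0·+1^-2 = +1.
(a,b)_11: α=-2, u≡6; β=-1, v≡8 (mod 11); (6|11)=-1, (8|11)=-1; sign (−1)^0·-1^-1·-1^-2 = -1.
|Ram(-5, -1001)| = 4, even; anisotropic at {2, 11, 13, ∞}.

[2, 11, 13, inf]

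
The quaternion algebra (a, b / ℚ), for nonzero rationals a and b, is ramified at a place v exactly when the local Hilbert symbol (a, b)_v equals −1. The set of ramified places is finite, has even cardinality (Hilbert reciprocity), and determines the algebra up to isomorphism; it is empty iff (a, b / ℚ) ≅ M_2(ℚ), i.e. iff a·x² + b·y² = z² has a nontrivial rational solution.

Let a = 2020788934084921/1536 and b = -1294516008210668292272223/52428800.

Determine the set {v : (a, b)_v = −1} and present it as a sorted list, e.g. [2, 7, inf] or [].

[2, 13]

(a, b) ≡ (890953206, -779246) mod (ℚ^×)²; places V = {2, 3, 5, 7, 11, 13, 17, 19, 23, 31, 41, 43, ∞}.
(a,b)_43: α=1, u≡37; β=1, v≡4 (mod 43); (37|43)=-1, (4|43)=+1; sign (−1)^1·-1^1·+1^1 = +1.
(a,b)_2: α=-9, β=-21; u≡3, v≡1 (mod 8); ε(u)ε(v)=1·0, αω(v)=-9·0, βω(u)=-21·1; sum ≡ 1  ⇒  -1.
(a,b)_3: α=-1, u≡2; β=4, v≡1 (mod 3); (2|3)=-1, (1|3)=+1; sign (−1)^0·-1^4·+1^-1 = +1.
(a,b)_23: α=0, u≡10; β=2, v≡10 (mod 23); (10|23)=-1, (10|23)=-1; sign (−1)^0·-1^2·-1^0 = +1.
(a,b)_7: α=2, u≡3; β=4, v≡4 (mod 7); (3|7)=-1, (4|7)=+1; sign (−1)^0·-1^4·+1^2 = +1.
(a,b)_13: α=1, u≡11; β=1, v≡10 (mod 13); (11|13)=-1, (10|13)=+1; sign (−1)^0·-1^1·+1^1 = -1.
(a,b)_31: α=3, u≡10; β=4, v≡14 (mod 31); (10|31)=+1, (14|31)=+1; sign (−1)^0·+1^4·+1^3 = +1.
(a,b)_5: α=0, u≡1; β=-2, v≡1 (mod 5); (1|5)=+1, (1|5)=+1; sign (−1)^0·+1^-2·+1^0 = +1.
(a,b)_41: α=1, u≡10; β=1, v≡37 (mod 41); (10|41)=+1, (37|41)=+1; sign (−1)^0·+1^1·+1^1 = +1.
(a,b)_19: α=1, u≡15; β=0, v≡16 (mod 19); (15|19)=-1, (16|19)=+1; sign (−1)^0·-1^0·+1^1 = +1.
(a,b)_17: α=2, u≡16; β=3, v≡14 (mod 17); (16|17)=+1, (14|17)=-1; sign (−1)^0·+1^3·-1^2 = +1.
(a,b)_11: α=1, u≡10; β=2, v≡9 (mod 11); (10|11)=-1, (9|11)=+1; sign (−1)^0·-1^2·+1^1 = +1.
(a,b)_∞: sgn(890953206)=+, sgn(-779246)=−, so +1.
Ram(890953206, -779246) = {2, 13}; no ℚ_2-point on the conic.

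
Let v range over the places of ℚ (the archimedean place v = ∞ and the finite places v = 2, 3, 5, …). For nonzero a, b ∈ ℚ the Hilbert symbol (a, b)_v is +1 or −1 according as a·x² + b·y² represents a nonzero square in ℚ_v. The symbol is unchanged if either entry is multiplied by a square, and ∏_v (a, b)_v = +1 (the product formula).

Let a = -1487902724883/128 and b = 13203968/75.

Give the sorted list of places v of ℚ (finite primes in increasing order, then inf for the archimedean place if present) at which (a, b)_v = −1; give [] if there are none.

Mod squares: a ≡ -2981766, b ≡ 154734. Check v ∈ {∞, 2, 3, 5, 17, 23, 31, 37, 41}.
v=3: a=3^7·(≡2), b=3^-1·(≡2) mod 3; (2|3)=-1, (2|3)=-1; (−1)^{7·-1·1}·(-1)^-1·(-1)^7 = -1.
v=31: a=31^1·(≡8), b=31^0·(≡13) mod 31; (8|31)=+1, (13|31)=-1; (−1)^{1·0·15}·(+1)^0·(-1)^1 = -1.
v=41: a=41^1·(≡16), b=41^1·(≡1) mod 41; (16|41)=+1, (1|41)=+1; (−1)^{1·1·20}·(+1)^1·(+1)^1 = +1.
v=5: a=5^0·(≡4), b=5^-2·(≡1) mod 5; (4|5)=+1, (1|5)=+1; (−1)^{0·-2·2}·(+1)^-2·(+1)^0 = +1.
v=23: a=23^1·(≡1), b=23^0·(≡6) mod 23; (1|23)=+1, (6|23)=+1; (−1)^{1·0·11}·(+1)^0·(+1)^1 = +1.
v=∞: -2981766 < 0 and 154734 > 0  ⇒  (a,b)_∞ = +1.
v=37: a=37^2·(≡25), b=37^1·(≡36) mod 37; (25|37)=+1, (36|37)=+1; (−1)^{2·1·18}·(+1)^1·(+1)^2 = +1.
v=17: a=17^1·(≡9), b=17^1·(≡6) mod 17; (9|17)=+1, (6|17)=-1; (−1)^{1·1·8}·(+1)^1·(-1)^1 = -1.
v=2: v_2(a)=-7, v_2(b)=9; units ≡ 5, 7 (mod 8); ε·ε+αω+βω = 0·1+-7·0+9·1 ≡ 1  ⇒  (a,b)_2 = -1.
Ram(-2981766, 154734) = {2, 3, 17, 31}; no ℚ_2-point on the conic.

[2, 3, 17, 31]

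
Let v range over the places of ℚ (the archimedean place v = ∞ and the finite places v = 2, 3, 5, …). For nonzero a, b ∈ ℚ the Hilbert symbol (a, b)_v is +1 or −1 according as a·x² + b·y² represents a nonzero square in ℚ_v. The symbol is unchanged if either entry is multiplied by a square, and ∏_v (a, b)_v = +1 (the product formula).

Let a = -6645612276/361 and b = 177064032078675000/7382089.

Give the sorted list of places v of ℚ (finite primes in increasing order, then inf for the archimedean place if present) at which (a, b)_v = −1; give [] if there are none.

[]

Mod squares: a ≡ -29, b ≡ 30. Check v ∈ {∞, 2, 3, 5, 7, 11, 13, 19, 29}.
v=19: a=19^-2·(≡16), b=19^-2·(≡11) mod 19; (16|19)=+1, (11|19)=+1; (−1)^{-2·-2·9}·(+1)^-2·(+1)^-2 = +1.
v=5: a=5^0·(≡4), b=5^5·(≡4) mod 5; (4|5)=+1, (4|5)=+1; (−1)^{0·5·2}·(+1)^5·(+1)^0 = +1.
v=7: a=7^0·(≡3), b=7^2·(≡1) mod 7; (3|7)=-1, (1|7)=+1; (−1)^{0·2·3}·(-1)^2·(+1)^0 = +1.
v=2: v_2(a)=2, v_2(b)=3; units ≡ 3, 7 (mod 8); ε·ε+αω+βω = 1·1+2·0+3·1 ≡ 0  ⇒  (a,b)_2 = +1.
v=∞: -29 < 0 and 30 > 0  ⇒  (a,b)_∞ = +1.
v=11: a=11^0·(≡3), b=11^-2·(≡2) mod 11; (3|11)=+1, (2|11)=-1; (−1)^{0·-2·5}·(+1)^-2·(-1)^0 = +1.
v=29: a=29^5·(≡13), b=29^6·(≡4) mod 29; (13|29)=+1, (4|29)=+1; (−1)^{5·6·14}·(+1)^6·(+1)^5 = +1.
v=13: a=13^0·(≡10), b=13^-2·(≡12) mod 13; (10|13)=+1, (12|13)=+1; (−1)^{0·-2·6}·(+1)^-2·(+1)^0 = +1.
v=3: a=3^4·(≡1), b=3^5·(≡1) mod 3; (1|3)=+1, (1|3)=+1; (−1)^{4·5·1}·(+1)^5·(+1)^4 = +1.
Ram(a, b) = ∅: the form -29·x² + 30·y² − z² is isotropic over every ℚ_v, so by Hasse–Minkowski it is isotropic over ℚ.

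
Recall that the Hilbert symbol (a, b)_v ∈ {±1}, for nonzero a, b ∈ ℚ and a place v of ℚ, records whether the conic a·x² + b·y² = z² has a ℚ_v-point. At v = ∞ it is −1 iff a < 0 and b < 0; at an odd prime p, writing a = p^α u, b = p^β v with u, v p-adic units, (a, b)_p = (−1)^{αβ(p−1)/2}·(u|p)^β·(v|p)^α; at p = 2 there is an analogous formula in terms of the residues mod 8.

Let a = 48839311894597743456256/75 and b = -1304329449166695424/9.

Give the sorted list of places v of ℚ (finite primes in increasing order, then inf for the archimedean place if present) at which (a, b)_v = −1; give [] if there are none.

[3, 11, 29, 37]

Mod squares: a ≡ 563673, b ≡ -14535931. Check v ∈ {∞, 2, 3, 5, 11, 19, 23, 29, 31, 37}.
v=∞: 563673 > 0 and -14535931 < 0  ⇒  (a,b)_∞ = +1.
v=29: a=29^1·(≡1), b=29^1·(≡8) mod 29; (1|29)=+1, (8|29)=-1; (−1)^{1·1·14}·(+1)^1·(-1)^1 = -1.
v=3: a=3^-1·(≡1), b=3^-2·(≡2) mod 3; (1|3)=+1, (2|3)=-1; (−1)^{-1·-2·1}·(+1)^-2·(-1)^-1 = -1.
v=23: a=23^4·(≡2), b=23^3·(≡11) mod 23; (2|23)=+1, (11|23)=-1; (−1)^{4·3·11}·(+1)^3·(-1)^4 = +1.
v=5: a=5^-2·(≡2), b=5^0·(≡4) mod 5; (2|5)=-1, (4|5)=+1; (−1)^{-2·0·2}·(-1)^0·(+1)^-2 = +1.
v=2: v_2(a)=12, v_2(b)=10; units ≡ 1, 5 (mod 8); ε·ε+αω+βω = 0·0+12·1+10·0 ≡ 0  ⇒  (a,b)_2 = +1.
v=19: a=19^1·(≡14), b=19^1·(≡17) mod 19; (14|19)=-1, (17|19)=+1; (−1)^{1·1·9}·(-1)^1·(+1)^1 = +1.
v=37: a=37^4·(≡13), b=37^3·(≡4) mod 37; (13|37)=-1, (4|37)=+1; (−1)^{4·3·18}·(-1)^3·(+1)^4 = -1.
v=11: a=11^3·(≡1), b=11^2·(≡2) mod 11; (1|11)=+1, (2|11)=-1; (−1)^{3·2·5}·(+1)^2·(-1)^3 = -1.
v=31: a=31^1·(≡23), b=31^1·(≡4) mod 31; (23|31)=-1, (4|31)=+1; (−1)^{1·1·15}·(-1)^1·(+1)^1 = +1.
Ram(563673, -14535931) = {3, 11, 29, 37}; no ℚ_3-point on the conic.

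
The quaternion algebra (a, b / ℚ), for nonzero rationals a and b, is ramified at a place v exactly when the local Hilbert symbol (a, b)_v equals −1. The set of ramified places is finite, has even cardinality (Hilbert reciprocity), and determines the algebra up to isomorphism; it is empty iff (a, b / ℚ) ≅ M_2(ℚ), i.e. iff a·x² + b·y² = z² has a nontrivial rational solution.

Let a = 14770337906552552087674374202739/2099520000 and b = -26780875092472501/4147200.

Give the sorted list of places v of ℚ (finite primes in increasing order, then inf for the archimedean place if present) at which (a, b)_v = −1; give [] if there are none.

[2, 13]

(a, b) ≡ (38038, -92378) mod (ℚ^×)²; places V = {2, 3, 5, 7, 11, 13, 17, 19, 29, 31, ∞}.
(a,b)_5: α=-4, u≡2; β=-2, v≡3 (mod 5); (2|5)=-1, (3|5)=-1; sign (−1)^0·-1^-2·-1^-4 = +1.
(a,b)_19: α=3, u≡5; β=1, v≡15 (mod 19); (5|19)=+1, (15|19)=-1; sign (−1)^1·+1^1·-1^3 = +1.
(a,b)_17: α=2, u≡13; β=1, v≡11 (mod 17); (13|17)=+1, (11|17)=-1; sign (−1)^0·+1^1·-1^2 = +1.
(a,b)_∞: sgn(38038)=+, sgn(-92378)=−, so +1.
(a,b)_29: α=4, u≡14; β=2, v≡22 (mod 29); (14|29)=-1, (22|29)=+1; sign (−1)^0·-1^2·+1^4 = +1.
(a,b)_7: α=5, u≡1; β=2, v≡4 (mod 7); (1|7)=+1, (4|7)=+1; sign (−1)^0·+1^2·+1^5 = +1.
(a,b)_11: α=11, u≡5; β=5, v≡7 (mod 11); (5|11)=+1, (7|11)=-1; sign (−1)^1·+1^5·-1^11 = +1.
(a,b)_2: α=-9, β=-11; u≡3, v≡3 (mod 8); ε(u)ε(v)=1·1, αω(v)=-9·1, βω(u)=-11·1; sum ≡ 1  ⇒  -1.
(a,b)_3: α=-8, u≡1; β=-4, v≡1 (mod 3); (1|3)=+1, (1|3)=+1; sign (−1)^0·+1^-4·+1^-8 = +1.
(a,b)_31: α=0, u≡19; β=2, v≡20 (mod 31); (19|31)=+1, (20|31)=+1; sign (−1)^0·+1^2·+1^0 = +1.
(a,b)_13: α=3, u≡12; β=1, v≡8 (mod 13); (12|13)=+1, (8|13)=-1; sign (−1)^0·+1^1·-1^3 = -1.
(38038, -92378 / ℚ) ramifies at {2, 13}: a division algebra.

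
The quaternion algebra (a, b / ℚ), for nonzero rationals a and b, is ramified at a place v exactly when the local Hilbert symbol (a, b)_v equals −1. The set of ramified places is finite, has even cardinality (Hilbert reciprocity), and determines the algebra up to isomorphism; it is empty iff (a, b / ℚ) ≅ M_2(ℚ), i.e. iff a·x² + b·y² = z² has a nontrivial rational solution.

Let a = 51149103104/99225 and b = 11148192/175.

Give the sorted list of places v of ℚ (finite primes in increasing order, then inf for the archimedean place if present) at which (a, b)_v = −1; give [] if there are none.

[2, 17, 29, 37]

Mod squares: a ≡ 23606, b ≡ 60214. Check v ∈ {∞, 2, 3, 5, 7, 11, 17, 23, 29, 37}.
v=7: a=7^-2·(≡4), b=7^-1·(≡5) mod 7; (4|7)=+1, (5|7)=-1; (−1)^{-2·-1·3}·(+1)^-1·(-1)^-2 = +1.
v=2: v_2(a)=13, v_2(b)=5; units ≡ 3, 3 (mod 8); ε·ε+αω+βω = 1·1+13·1+5·1 ≡ 1  ⇒  (a,b)_2 = -1.
v=23: a=23^2·(≡13), b=23^1·(≡10) mod 23; (13|23)=+1, (10|23)=-1; (−1)^{2·1·11}·(+1)^1·(-1)^2 = +1.
v=∞: 23606 > 0 and 60214 > 0  ⇒  (a,b)_∞ = +1.
v=3: a=3^-4·(≡2), b=3^4·(≡1) mod 3; (2|3)=-1, (1|3)=+1; (−1)^{-4·4·1}·(-1)^4·(+1)^-4 = +1.
v=37: a=37^1·(≡10), b=37^0·(≡13) mod 37; (10|37)=+1, (13|37)=-1; (−1)^{1·0·18}·(+1)^0·(-1)^1 = -1.
v=11: a=11^1·(≡3), b=11^1·(≡2) mod 11; (3|11)=+1, (2|11)=-1; (−1)^{1·1·5}·(+1)^1·(-1)^1 = +1.
v=29: a=29^1·(≡17), b=29^0·(≡12) mod 29; (17|29)=-1, (12|29)=-1; (−1)^{1·0·14}·(-1)^0·(-1)^1 = -1.
v=5: a=5^-2·(≡1), b=5^-2·(≡1) mod 5; (1|5)=+1, (1|5)=+1; (−1)^{-2·-2·2}·(+1)^-2·(+1)^-2 = +1.
v=17: a=17^0·(≡5), b=17^1·(≡7) mod 17; (5|17)=-1, (7|17)=-1; (−1)^{0·1·8}·(-1)^1·(-1)^0 = -1.
(23606, 60214 / ℚ) ramifies at {2, 17, 29, 37}: a division algebra.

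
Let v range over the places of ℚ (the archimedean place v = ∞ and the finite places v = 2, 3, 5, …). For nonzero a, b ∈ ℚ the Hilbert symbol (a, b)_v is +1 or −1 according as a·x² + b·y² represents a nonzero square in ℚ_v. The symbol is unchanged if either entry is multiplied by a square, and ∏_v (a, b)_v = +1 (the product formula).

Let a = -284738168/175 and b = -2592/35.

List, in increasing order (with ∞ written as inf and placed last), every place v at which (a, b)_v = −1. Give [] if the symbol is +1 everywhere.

Mod squares: a ≡ -34034, b ≡ -70. Check v ∈ {∞, 2, 3, 5, 7, 11, 13, 17}.
v=2: v_2(a)=3, v_2(b)=5; units ≡ 7, 5 (mod 8); ε·ε+αω+βω = 1·0+3·1+5·0 ≡ 1  ⇒  (a,b)_2 = -1.
v=11: a=11^5·(≡8), b=11^0·(≡2) mod 11; (8|11)=-1, (2|11)=-1; (−1)^{5·0·5}·(-1)^0·(-1)^5 = -1.
v=5: a=5^-2·(≡1), b=5^-1·(≡4) mod 5; (1|5)=+1, (4|5)=+1; (−1)^{-2·-1·2}·(+1)^-1·(+1)^-2 = +1.
v=∞: -34034 < 0 and -70 < 0  ⇒  (a,b)_∞ = -1.
v=17: a=17^1·(≡13), b=17^0·(≡9) mod 17; (13|17)=+1, (9|17)=+1; (−1)^{1·0·8}·(+1)^0·(+1)^1 = +1.
v=13: a=13^1·(≡6), b=13^0·(≡11) mod 13; (6|13)=-1, (11|13)=-1; (−1)^{1·0·6}·(-1)^0·(-1)^1 = -1.
v=3: a=3^0·(≡1), b=3^4·(≡2) mod 3; (1|3)=+1, (2|3)=-1; (−1)^{0·4·1}·(+1)^4·(-1)^0 = +1.
v=7: a=7^-1·(≡5), b=7^-1·(≡1) mod 7; (5|7)=-1, (1|7)=+1; (−1)^{-1·-1·3}·(-1)^-1·(+1)^-1 = +1.
(-34034, -70 / ℚ) ramifies at {2, 11, 13, ∞}: a division algebra.

[2, 11, 13, inf]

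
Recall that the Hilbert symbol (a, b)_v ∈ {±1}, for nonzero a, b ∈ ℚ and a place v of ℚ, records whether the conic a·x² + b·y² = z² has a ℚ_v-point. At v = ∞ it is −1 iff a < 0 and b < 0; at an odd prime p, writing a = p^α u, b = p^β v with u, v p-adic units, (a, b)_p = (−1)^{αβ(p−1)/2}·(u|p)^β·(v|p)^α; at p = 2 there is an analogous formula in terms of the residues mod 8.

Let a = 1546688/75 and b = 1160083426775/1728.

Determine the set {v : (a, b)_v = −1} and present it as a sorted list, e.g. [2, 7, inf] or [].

[3, 13]

Mod squares: a ≡ 429, b ≡ 357. Check v ∈ {∞, 2, 3, 5, 7, 11, 13, 17, 31}.
v=31: a=31^0·(≡29), b=31^2·(≡9) mod 31; (29|31)=-1, (9|31)=+1; (−1)^{0·2·15}·(-1)^2·(+1)^0 = +1.
v=2: v_2(a)=6, v_2(b)=-6; units ≡ 5, 5 (mod 8); ε·ε+αω+βω = 0·0+6·1+-6·1 ≡ 0  ⇒  (a,b)_2 = +1.
v=13: a=13^3·(≡8), b=13^2·(≡8) mod 13; (8|13)=-1, (8|13)=-1; (−1)^{3·2·6}·(-1)^2·(-1)^3 = -1.
v=17: a=17^0·(≡4), b=17^1·(≡13) mod 17; (4|17)=+1, (13|17)=+1; (−1)^{0·1·8}·(+1)^1·(+1)^0 = +1.
v=∞: 429 > 0 and 357 > 0  ⇒  (a,b)_∞ = +1.
v=7: a=7^0·(≡2), b=7^5·(≡4) mod 7; (2|7)=+1, (4|7)=+1; (−1)^{0·5·3}·(+1)^5·(+1)^0 = +1.
v=11: a=11^1·(≡8), b=11^0·(≡9) mod 11; (8|11)=-1, (9|11)=+1; (−1)^{1·0·5}·(-1)^0·(+1)^1 = +1.
v=5: a=5^-2·(≡1), b=5^2·(≡2) mod 5; (1|5)=+1, (2|5)=-1; (−1)^{-2·2·2}·(+1)^2·(-1)^-2 = +1.
v=3: a=3^-1·(≡2), b=3^-3·(≡2) mod 3; (2|3)=-1, (2|3)=-1; (−1)^{-1·-3·1}·(-1)^-3·(-1)^-1 = -1.
|Ram(429, 357)| = 2, even; anisotropic at {3, 13}.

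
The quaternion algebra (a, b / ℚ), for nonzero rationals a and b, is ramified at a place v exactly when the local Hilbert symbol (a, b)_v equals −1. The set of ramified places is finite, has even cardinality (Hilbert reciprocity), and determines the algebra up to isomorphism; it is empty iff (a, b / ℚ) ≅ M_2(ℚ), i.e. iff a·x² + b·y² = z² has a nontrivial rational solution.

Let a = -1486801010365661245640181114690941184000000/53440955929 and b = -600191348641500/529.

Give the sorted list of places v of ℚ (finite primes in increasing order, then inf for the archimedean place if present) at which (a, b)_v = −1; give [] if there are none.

[11, 17, 31, 41, 43, inf]

(a, b) ≡ (-1015529, -423834015) mod (ℚ^×)²; places V = {2, 3, 5, 7, 11, 17, 19, 23, 31, 41, 43, 47, ∞}.
(a,b)_19: α=-2, u≡8; β=0, v≡4 (mod 19); (8|19)=-1, (4|19)=+1; sign (−1)^0·-1^0·+1^-2 = +1.
(a,b)_5: α=6, u≡1; β=3, v≡2 (mod 5); (1|5)=+1, (2|5)=-1; sign (−1)^0·+1^3·-1^6 = +1.
(a,b)_3: α=6, u≡1; β=1, v≡2 (mod 3); (1|3)=+1, (2|3)=-1; sign (−1)^0·+1^1·-1^6 = +1.
(a,b)_11: α=2, u≡8; β=1, v≡2 (mod 11); (8|11)=-1, (2|11)=-1; sign (−1)^0·-1^1·-1^2 = -1.
(a,b)_47: α=3, u≡31; β=1, v≡28 (mod 47); (31|47)=-1, (28|47)=+1; sign (−1)^1·-1^1·+1^3 = +1.
(a,b)_31: α=3, u≡2; β=1, v≡14 (mod 31); (2|31)=+1, (14|31)=+1; sign (−1)^1·+1^1·+1^3 = -1.
(a,b)_7: α=6, u≡3; β=2, v≡4 (mod 7); (3|7)=-1, (4|7)=+1; sign (−1)^0·-1^2·+1^6 = +1.
(a,b)_17: α=5, u≡15; β=2, v≡12 (mod 17); (15|17)=+1, (12|17)=-1; sign (−1)^0·+1^2·-1^5 = -1.
(a,b)_∞: sgn(-1015529)=−, sgn(-423834015)=−, so -1.
(a,b)_23: α=-6, u≡18; β=-2, v≡16 (mod 23); (18|23)=+1, (16|23)=+1; sign (−1)^0·+1^-2·+1^-6 = +1.
(a,b)_43: α=2, u≡18; β=1, v≡30 (mod 43); (18|43)=-1, (30|43)=-1; sign (−1)^0·-1^1·-1^2 = -1.
(a,b)_41: α=3, u≡23; β=1, v≡11 (mod 41); (23|41)=+1, (11|41)=-1; sign (−1)^0·+1^1·-1^3 = -1.
(a,b)_2: α=14, β=2; u≡7, v≡1 (mod 8); ε(u)ε(v)=1·0, αω(v)=14·0, βω(u)=2·0; sum ≡ 0  ⇒  +1.
Ram(-1015529, -423834015) = {11, 17, 31, 41, 43, ∞}; no ℚ_11-point on the conic.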